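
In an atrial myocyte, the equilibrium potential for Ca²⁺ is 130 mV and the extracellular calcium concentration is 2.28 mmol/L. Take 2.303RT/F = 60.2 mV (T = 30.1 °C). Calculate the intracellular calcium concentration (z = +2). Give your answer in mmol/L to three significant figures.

0.000109 mmol/L

Nernst: E = (60.2/2) · log₁₀([out]/[in]), so log₁₀([out]/[in]) = 130.0 × 2 / 60.2 = 4.3189.
[out]/[in] = 10^(4.3189) = 2.084e+04.
[in] = 2.28 / 2.084e+04 = 0.0001094 mmol/L.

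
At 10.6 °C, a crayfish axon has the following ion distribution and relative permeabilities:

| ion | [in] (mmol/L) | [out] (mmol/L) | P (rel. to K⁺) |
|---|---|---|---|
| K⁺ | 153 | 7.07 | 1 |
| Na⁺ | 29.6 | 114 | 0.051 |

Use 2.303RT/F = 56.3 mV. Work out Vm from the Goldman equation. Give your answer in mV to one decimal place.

-60.7 mV

Vm = 56.3 · log₁₀[(Σ P·[cation]ₒ + Σ P·[anion]ᵢ) / (Σ P·[cation]ᵢ + Σ P·[anion]ₒ)]
Numerator = 1×7.07 + 0.051×114 = 12.88
Denominator = 1×153 + 0.051×29.6 = 154.5
Vm = 56.3 · log₁₀(0.083386) = 56.3 × (-1.0789) = -60.74 mV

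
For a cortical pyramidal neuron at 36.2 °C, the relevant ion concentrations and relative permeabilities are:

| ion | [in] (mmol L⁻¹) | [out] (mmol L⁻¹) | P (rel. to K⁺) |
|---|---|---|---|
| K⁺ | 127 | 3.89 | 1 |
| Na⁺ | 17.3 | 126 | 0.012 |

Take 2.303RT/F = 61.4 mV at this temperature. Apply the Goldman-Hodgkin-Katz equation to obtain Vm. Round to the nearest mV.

Vm = 61.4 · log₁₀[(Σ P·[cation]ₒ + Σ P·[anion]ᵢ) / (Σ P·[cation]ᵢ + Σ P·[anion]ₒ)]
Numerator = 1×3.89 + 0.012×126 = 5.402
Denominator = 1×127 + 0.012×17.3 = 127.2
Vm = 61.4 · log₁₀(0.042466) = 61.4 × (-1.3720) = -84.24 mV

-84 mV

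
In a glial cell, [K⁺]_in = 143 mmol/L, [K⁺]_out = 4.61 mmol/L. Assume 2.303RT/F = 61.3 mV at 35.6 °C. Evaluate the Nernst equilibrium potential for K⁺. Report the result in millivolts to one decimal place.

E = (61.3/z) · log₁₀([K⁺]_out/[K⁺]_in) with z = +1.
= (61.3/1) · log₁₀(4.61/143) = 61.30 · log₁₀(0.03224)
= 61.30 · (-1.4916) = -91.44 mV

-91.4 mV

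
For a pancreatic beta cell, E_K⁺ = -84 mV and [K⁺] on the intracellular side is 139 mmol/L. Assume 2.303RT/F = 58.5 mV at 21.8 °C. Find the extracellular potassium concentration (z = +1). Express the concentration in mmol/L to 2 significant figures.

Nernst: E = (58.5/1) · log₁₀([out]/[in]), so log₁₀([out]/[in]) = -84.0 × 1 / 58.5 = -1.4359.
[out]/[in] = 10^(-1.4359) = 0.03665.
[out] = 0.03665 × 139 = 5.095 mmol/L.

5.1 mmol/L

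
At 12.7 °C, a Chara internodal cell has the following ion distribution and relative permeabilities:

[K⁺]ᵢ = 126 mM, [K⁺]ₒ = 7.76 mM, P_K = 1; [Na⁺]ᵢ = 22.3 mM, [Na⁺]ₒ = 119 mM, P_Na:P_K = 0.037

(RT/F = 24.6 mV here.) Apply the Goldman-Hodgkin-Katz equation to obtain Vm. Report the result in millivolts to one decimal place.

-57.7 mV

Vm = 24.6 · ln[(Σ P·[cation]ₒ + Σ P·[anion]ᵢ) / (Σ P·[cation]ᵢ + Σ P·[anion]ₒ)]
Numerator = 1×7.76 + 0.037×119 = 12.16
Denominator = 1×126 + 0.037×22.3 = 126.8
Vm = 24.6 · ln(0.095904) = 24.6 × (-2.3444) = -57.67 mV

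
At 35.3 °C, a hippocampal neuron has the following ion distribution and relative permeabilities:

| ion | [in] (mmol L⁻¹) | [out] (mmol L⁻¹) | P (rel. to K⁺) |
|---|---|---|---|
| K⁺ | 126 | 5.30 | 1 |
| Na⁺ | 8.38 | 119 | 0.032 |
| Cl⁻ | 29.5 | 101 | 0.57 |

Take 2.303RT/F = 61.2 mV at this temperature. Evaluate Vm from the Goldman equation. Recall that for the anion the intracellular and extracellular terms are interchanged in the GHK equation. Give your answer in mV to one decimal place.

Vm = 61.2 · log₁₀[(Σ P·[cation]ₒ + Σ P·[anion]ᵢ) / (Σ P·[cation]ᵢ + Σ P·[anion]ₒ)]
Numerator = 1×5.30 + 0.032×119 + 0.57×29.5 = 25.92
Denominator = 1×126 + 0.032×8.38 + 0.57×101 = 183.8
Vm = 61.2 · log₁₀(0.14101) = 61.2 × (-0.8508) = -52.07 mV

-52.1 mV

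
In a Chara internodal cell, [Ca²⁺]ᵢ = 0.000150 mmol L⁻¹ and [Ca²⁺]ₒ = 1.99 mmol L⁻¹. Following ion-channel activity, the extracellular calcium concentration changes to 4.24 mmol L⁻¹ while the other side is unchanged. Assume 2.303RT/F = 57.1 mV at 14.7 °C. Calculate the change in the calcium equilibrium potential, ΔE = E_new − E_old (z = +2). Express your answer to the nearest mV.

E_old = (57.1/2)·log₁₀(1.99/0.000150) = 117.70 mV
E_new = (57.1/2)·log₁₀(4.24/0.000150) = 127.08 mV
ΔE = 127.08 − (117.70) = 9.38 mV

9 mV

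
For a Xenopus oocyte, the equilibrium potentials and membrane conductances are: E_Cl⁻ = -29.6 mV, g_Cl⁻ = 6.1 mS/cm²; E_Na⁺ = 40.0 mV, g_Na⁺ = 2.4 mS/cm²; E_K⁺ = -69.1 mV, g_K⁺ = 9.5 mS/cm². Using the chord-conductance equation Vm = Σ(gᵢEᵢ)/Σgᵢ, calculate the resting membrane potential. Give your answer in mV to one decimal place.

Σ gᵢEᵢ = 6.1·(-29.6) + 2.4·(40.0) + 9.5·(-69.1) = -741.01
Σ gᵢ = 6.1 + 2.4 + 9.5 = 18
Vm = -741.01 / 18 = -41.17 mV

-41.2 mV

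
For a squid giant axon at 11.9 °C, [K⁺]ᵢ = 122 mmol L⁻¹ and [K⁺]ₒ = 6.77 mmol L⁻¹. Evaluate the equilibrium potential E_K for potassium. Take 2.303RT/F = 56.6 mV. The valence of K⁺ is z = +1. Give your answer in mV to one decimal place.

-71.1 mV

E = (56.6/z) · log₁₀([K⁺]_out/[K⁺]_in) with z = +1.
= (56.6/1) · log₁₀(6.77/122) = 56.60 · log₁₀(0.05549)
= 56.60 · (-1.2558) = -71.08 mV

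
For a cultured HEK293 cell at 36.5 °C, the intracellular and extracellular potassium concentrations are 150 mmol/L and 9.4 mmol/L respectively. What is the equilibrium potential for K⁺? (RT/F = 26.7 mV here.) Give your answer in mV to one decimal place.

-74.0 mV

E = (26.7/z) · ln([K⁺]_out/[K⁺]_in) with z = +1.
= (26.7/1) · ln(9.4/150) = 26.70 · ln(0.06267)
= 26.70 · (-2.7699) = -73.96 mV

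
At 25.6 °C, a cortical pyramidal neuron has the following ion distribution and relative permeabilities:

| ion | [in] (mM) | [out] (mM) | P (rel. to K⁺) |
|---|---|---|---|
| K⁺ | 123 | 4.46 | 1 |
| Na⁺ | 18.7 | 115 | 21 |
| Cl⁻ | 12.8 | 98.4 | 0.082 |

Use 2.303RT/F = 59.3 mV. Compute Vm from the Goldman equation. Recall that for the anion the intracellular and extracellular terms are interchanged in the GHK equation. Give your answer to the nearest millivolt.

Vm = 59.3 · log₁₀[(Σ P·[cation]ₒ + Σ P·[anion]ᵢ) / (Σ P·[cation]ᵢ + Σ P·[anion]ₒ)]
Numerator = 1×4.46 + 21×115 + 0.082×12.8 = 2421
Denominator = 1×123 + 21×18.7 + 0.082×98.4 = 523.8
Vm = 59.3 · log₁₀(4.6213) = 59.3 × (0.6648) = 39.42 mV

39 mV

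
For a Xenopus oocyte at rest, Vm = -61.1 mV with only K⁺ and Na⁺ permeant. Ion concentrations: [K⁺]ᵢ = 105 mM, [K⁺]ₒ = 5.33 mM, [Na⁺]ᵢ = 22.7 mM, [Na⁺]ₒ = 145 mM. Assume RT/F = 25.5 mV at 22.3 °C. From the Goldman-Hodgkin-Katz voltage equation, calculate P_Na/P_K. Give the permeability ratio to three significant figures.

Let α = P_Na/P_K. GHK: Vm = 25.5·ln[(Kₒ + α·Naₒ)/(Kᵢ + α·Naᵢ)].
e^(Vm/25.5) = e^(-61.1/25.5) = 0.091074
So 0.091074·(Kᵢ + α·Naᵢ) = Kₒ + α·Naₒ → α = (0.091074·105.0 − 5.33) / (145.0 − 0.091074·22.7)
α = (9.563 − 5.33) / (145.0 − 2.067) = 4.233/142.9 = 0.02961

0.0296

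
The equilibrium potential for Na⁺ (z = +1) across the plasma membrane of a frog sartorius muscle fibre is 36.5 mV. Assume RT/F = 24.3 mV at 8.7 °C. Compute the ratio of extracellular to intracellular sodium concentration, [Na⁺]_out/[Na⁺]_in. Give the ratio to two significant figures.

ln([out]/[in]) = E·z/(24.3) = 36.5 × 1 / 24.3 = 1.5021
[out]/[in] = e^(1.5021) = 4.491

4.5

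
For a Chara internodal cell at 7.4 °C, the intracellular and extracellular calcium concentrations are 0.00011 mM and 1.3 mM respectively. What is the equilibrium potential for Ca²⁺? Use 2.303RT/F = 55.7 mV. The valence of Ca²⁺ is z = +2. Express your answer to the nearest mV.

113 mV

E = (55.7/z) · log₁₀([Ca²⁺]_out/[Ca²⁺]_in) with z = +2.
= (55.7/2) · log₁₀(1.3/0.00011) = 27.85 · log₁₀(1.182e+04)
= 27.85 · (4.0726) = 113.42 mV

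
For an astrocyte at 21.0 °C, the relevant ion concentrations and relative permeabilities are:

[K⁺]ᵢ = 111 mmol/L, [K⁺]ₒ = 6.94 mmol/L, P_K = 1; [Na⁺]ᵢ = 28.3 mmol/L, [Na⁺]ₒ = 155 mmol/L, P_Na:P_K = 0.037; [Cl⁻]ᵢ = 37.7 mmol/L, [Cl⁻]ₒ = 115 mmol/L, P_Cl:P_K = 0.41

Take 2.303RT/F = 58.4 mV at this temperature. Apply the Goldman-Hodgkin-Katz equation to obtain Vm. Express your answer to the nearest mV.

Vm = 58.4 · log₁₀[(Σ P·[cation]ₒ + Σ P·[anion]ᵢ) / (Σ P·[cation]ᵢ + Σ P·[anion]ₒ)]
Numerator = 1×6.94 + 0.037×155 + 0.41×37.7 = 28.13
Denominator = 1×111 + 0.037×28.3 + 0.41×115 = 159.2
Vm = 58.4 · log₁₀(0.17671) = 58.4 × (-0.7527) = -43.96 mV

-44 mV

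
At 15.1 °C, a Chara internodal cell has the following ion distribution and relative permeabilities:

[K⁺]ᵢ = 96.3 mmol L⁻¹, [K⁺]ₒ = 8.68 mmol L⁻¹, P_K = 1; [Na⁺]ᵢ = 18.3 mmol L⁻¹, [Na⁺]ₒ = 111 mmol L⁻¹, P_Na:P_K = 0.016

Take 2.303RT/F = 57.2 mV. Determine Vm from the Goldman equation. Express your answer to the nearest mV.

-55 mV

Vm = 57.2 · log₁₀[(Σ P·[cation]ₒ + Σ P·[anion]ᵢ) / (Σ P·[cation]ᵢ + Σ P·[anion]ₒ)]
Numerator = 1×8.68 + 0.016×111 = 10.46
Denominator = 1×96.3 + 0.016×18.3 = 96.59
Vm = 57.2 · log₁₀(0.10825) = 57.2 × (-0.9656) = -55.23 mV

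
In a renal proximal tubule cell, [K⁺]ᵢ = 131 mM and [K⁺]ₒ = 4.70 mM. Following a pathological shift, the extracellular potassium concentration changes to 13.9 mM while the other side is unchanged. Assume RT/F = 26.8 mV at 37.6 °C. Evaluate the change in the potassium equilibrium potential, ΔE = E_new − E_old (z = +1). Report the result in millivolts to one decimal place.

29.1 mV

E_old = (26.8/1)·ln(4.70/131) = -89.18 mV
E_new = (26.8/1)·ln(13.9/131) = -60.12 mV
ΔE = -60.12 − (-89.18) = 29.06 mV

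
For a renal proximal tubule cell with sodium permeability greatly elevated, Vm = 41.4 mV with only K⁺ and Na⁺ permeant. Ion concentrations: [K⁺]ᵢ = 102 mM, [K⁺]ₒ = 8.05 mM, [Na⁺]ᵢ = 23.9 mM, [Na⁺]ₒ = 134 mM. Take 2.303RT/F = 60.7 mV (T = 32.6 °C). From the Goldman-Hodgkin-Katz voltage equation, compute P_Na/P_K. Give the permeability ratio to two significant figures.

Let α = P_Na/P_K. GHK: Vm = 60.7·log₁₀[(Kₒ + α·Naₒ)/(Kᵢ + α·Naᵢ)].
10^(Vm/60.7) = 10^(41.4/60.7) = 4.8089
So 4.8089·(Kᵢ + α·Naᵢ) = Kₒ + α·Naₒ → α = (4.8089·102.0 − 8.05) / (134.0 − 4.8089·23.9)
α = (490.5 − 8.05) / (134.0 − 114.9) = 482.5/19.07 = 25.3

25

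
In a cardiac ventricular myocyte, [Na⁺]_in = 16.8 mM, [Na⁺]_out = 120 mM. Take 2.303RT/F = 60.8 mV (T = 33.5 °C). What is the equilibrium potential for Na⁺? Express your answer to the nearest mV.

52 mV

E = (60.8/z) · log₁₀([Na⁺]_out/[Na⁺]_in) with z = +1.
= (60.8/1) · log₁₀(120/16.8) = 60.80 · log₁₀(7.143)
= 60.80 · (0.8539) = 51.92 mV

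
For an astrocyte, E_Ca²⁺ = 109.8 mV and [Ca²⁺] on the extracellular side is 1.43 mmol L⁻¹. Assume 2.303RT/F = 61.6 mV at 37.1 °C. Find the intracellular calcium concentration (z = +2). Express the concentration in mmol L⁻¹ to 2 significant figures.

0.00039 mmol L⁻¹

Nernst: E = (61.6/2) · log₁₀([out]/[in]), so log₁₀([out]/[in]) = 109.8 × 2 / 61.6 = 3.5649.
[out]/[in] = 10^(3.5649) = 3672.
[in] = 1.43 / 3672 = 0.0003894 mmol L⁻¹.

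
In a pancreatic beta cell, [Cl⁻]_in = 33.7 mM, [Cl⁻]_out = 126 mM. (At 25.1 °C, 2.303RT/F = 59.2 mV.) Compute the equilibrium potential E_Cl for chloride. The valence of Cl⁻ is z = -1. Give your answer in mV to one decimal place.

-33.9 mV

E = (59.2/z) · log₁₀([Cl⁻]_out/[Cl⁻]_in) with z = -1.
For an anion, dividing by z = -1 reverses the sign.
= (59.2/-1) · log₁₀(126/33.7) = -59.20 · log₁₀(3.739)
= -59.20 · (0.5727) = -33.91 mV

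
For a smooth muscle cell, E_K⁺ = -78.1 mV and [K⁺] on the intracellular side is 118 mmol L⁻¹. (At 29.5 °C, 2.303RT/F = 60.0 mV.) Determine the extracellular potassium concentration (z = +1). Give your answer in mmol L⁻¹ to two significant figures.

Nernst: E = (60.0/1) · log₁₀([out]/[in]), so log₁₀([out]/[in]) = -78.1 × 1 / 60.0 = -1.3017.
[out]/[in] = 10^(-1.3017) = 0.04993.
[out] = 0.04993 × 118 = 5.891 mmol L⁻¹.

5.9 mmol L⁻¹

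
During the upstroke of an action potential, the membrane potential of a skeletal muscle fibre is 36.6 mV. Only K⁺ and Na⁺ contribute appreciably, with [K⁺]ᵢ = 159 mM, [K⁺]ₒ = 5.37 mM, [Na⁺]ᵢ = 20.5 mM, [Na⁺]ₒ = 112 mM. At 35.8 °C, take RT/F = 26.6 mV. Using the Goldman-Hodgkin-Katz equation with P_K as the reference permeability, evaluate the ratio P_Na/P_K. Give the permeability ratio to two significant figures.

20

Let α = P_Na/P_K. GHK: Vm = 26.6·ln[(Kₒ + α·Naₒ)/(Kᵢ + α·Naᵢ)].
e^(Vm/26.6) = e^(36.6/26.6) = 3.9588
So 3.9588·(Kᵢ + α·Naᵢ) = Kₒ + α·Naₒ → α = (3.9588·159.0 − 5.37) / (112.0 − 3.9588·20.5)
α = (629.4 − 5.37) / (112.0 − 81.16) = 624.1/30.84 = 20.23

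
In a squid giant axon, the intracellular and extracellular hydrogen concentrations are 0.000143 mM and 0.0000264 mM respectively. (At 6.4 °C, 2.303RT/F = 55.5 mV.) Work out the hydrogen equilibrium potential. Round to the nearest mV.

E = (55.5/z) · log₁₀([H⁺]_out/[H⁺]_in) with z = +1.
= (55.5/1) · log₁₀(0.0000264/0.000143) = 55.50 · log₁₀(0.1846)
= 55.50 · (-0.7337) = -40.72 mV

-41 mV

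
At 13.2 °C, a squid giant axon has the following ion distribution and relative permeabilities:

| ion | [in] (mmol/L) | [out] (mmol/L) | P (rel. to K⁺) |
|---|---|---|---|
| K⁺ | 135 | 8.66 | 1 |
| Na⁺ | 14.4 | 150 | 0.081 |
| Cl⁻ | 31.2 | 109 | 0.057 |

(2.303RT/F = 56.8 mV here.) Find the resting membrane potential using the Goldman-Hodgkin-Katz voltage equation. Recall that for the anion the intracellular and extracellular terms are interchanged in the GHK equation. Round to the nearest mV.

Vm = 56.8 · log₁₀[(Σ P·[cation]ₒ + Σ P·[anion]ᵢ) / (Σ P·[cation]ᵢ + Σ P·[anion]ₒ)]
Numerator = 1×8.66 + 0.081×150 + 0.057×31.2 = 22.59
Denominator = 1×135 + 0.081×14.4 + 0.057×109 = 142.4
Vm = 56.8 · log₁₀(0.15865) = 56.8 × (-0.7996) = -45.42 mV

-45 mV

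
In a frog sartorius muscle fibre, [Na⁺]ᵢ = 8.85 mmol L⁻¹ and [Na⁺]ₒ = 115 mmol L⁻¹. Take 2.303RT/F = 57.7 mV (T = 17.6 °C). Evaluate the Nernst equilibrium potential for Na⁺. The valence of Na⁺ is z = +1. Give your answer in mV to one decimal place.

E = (57.7/z) · log₁₀([Na⁺]_out/[Na⁺]_in) with z = +1.
= (57.7/1) · log₁₀(115/8.85) = 57.70 · log₁₀(12.99)
= 57.70 · (1.1138) = 64.26 mV

64.3 mV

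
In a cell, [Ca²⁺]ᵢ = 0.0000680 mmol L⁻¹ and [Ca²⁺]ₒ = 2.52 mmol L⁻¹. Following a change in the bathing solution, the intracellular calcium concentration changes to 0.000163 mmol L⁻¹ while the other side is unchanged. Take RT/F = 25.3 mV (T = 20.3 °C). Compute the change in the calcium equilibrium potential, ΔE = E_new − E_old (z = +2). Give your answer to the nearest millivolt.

-11 mV

E_old = (25.3/2)·ln(2.52/0.0000680) = 133.08 mV
E_new = (25.3/2)·ln(2.52/0.000163) = 122.02 mV
ΔE = 122.02 − (133.08) = -11.06 mV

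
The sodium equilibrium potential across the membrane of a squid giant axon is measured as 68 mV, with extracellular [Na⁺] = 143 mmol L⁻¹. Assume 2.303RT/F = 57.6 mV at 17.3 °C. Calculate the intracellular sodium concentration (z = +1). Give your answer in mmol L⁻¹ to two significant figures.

9.4 mmol L⁻¹

Nernst: E = (57.6/1) · log₁₀([out]/[in]), so log₁₀([out]/[in]) = 68.0 × 1 / 57.6 = 1.1806.
[out]/[in] = 10^(1.1806) = 15.15.
[in] = 143 / 15.15 = 9.436 mmol L⁻¹.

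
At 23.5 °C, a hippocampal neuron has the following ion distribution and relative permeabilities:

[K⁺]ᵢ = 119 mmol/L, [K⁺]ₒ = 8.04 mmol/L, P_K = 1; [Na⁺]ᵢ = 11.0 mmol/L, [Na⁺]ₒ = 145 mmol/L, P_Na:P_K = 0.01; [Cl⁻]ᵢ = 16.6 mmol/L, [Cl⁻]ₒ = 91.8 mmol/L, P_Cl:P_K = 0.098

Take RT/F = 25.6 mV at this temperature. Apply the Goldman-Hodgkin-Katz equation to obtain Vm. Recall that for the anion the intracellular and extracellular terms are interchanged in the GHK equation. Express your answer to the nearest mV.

-63 mV

Vm = 25.6 · ln[(Σ P·[cation]ₒ + Σ P·[anion]ᵢ) / (Σ P·[cation]ᵢ + Σ P·[anion]ₒ)]
Numerator = 1×8.04 + 0.01×145 + 0.098×16.6 = 11.12
Denominator = 1×119 + 0.01×11.0 + 0.098×91.8 = 128.1
Vm = 25.6 · ln(0.086778) = 25.6 × (-2.4444) = -62.58 mV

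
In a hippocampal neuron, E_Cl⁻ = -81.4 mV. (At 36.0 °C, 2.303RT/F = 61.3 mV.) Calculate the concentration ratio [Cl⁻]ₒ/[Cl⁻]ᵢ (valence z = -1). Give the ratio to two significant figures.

21

log₁₀([out]/[in]) = E·z/(61.3) = -81.4 × -1 / 61.3 = 1.3279
[out]/[in] = 10^(1.3279) = 21.28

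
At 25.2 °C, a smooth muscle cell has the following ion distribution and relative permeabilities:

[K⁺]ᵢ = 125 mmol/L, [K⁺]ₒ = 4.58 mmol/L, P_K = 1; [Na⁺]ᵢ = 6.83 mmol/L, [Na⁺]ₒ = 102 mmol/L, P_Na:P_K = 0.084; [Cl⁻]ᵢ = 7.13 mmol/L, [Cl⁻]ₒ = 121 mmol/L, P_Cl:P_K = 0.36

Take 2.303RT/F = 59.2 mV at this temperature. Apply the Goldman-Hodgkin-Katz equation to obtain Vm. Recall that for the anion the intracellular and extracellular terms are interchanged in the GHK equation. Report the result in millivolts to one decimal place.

-61.1 mV

Vm = 59.2 · log₁₀[(Σ P·[cation]ₒ + Σ P·[anion]ᵢ) / (Σ P·[cation]ᵢ + Σ P·[anion]ₒ)]
Numerator = 1×4.58 + 0.084×102 + 0.36×7.13 = 15.71
Denominator = 1×125 + 0.084×6.83 + 0.36×121 = 169.1
Vm = 59.2 · log₁₀(0.092913) = 59.2 × (-1.0319) = -61.09 mV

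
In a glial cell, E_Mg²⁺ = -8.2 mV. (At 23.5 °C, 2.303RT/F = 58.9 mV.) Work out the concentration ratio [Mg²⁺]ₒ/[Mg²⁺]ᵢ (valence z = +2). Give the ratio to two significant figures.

log₁₀([out]/[in]) = E·z/(58.9) = -8.2 × 2 / 58.9 = -0.2784
[out]/[in] = 10^(-0.2784) = 0.5267

0.53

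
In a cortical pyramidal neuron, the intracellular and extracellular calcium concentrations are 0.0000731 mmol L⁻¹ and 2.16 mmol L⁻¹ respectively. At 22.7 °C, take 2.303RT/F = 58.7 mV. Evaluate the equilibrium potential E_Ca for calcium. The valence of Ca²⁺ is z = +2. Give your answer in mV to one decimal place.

131.2 mV

E = (58.7/z) · log₁₀([Ca²⁺]_out/[Ca²⁺]_in) with z = +2.
= (58.7/2) · log₁₀(2.16/0.0000731) = 29.35 · log₁₀(2.955e+04)
= 29.35 · (4.4705) = 131.21 mV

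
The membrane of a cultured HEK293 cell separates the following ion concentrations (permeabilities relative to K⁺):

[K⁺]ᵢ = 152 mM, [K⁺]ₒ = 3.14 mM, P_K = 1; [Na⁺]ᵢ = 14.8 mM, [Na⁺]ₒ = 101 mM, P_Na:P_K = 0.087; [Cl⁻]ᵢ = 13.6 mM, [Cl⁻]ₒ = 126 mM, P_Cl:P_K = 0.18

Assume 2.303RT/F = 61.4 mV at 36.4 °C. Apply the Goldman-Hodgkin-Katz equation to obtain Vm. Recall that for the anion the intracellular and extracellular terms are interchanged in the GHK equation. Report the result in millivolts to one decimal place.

-66.8 mV

Vm = 61.4 · log₁₀[(Σ P·[cation]ₒ + Σ P·[anion]ᵢ) / (Σ P·[cation]ᵢ + Σ P·[anion]ₒ)]
Numerator = 1×3.14 + 0.087×101 + 0.18×13.6 = 14.38
Denominator = 1×152 + 0.087×14.8 + 0.18×126 = 176
Vm = 61.4 · log₁₀(0.081691) = 61.4 × (-1.0878) = -66.79 mV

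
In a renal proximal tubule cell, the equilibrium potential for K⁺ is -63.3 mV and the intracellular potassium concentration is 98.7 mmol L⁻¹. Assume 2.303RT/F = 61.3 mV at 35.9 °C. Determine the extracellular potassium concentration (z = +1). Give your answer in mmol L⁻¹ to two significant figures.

9.2 mmol L⁻¹

Nernst: E = (61.3/1) · log₁₀([out]/[in]), so log₁₀([out]/[in]) = -63.3 × 1 / 61.3 = -1.0326.
[out]/[in] = 10^(-1.0326) = 0.09276.
[out] = 0.09276 × 98.7 = 9.156 mmol L⁻¹.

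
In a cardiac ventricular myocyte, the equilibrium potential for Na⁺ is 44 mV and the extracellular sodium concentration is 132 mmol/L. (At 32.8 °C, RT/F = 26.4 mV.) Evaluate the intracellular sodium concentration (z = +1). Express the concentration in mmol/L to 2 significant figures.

Nernst: E = (26.4/1) · ln([out]/[in]), so ln([out]/[in]) = 44.0 × 1 / 26.4 = 1.6667.
[out]/[in] = e^(1.6667) = 5.294.
[in] = 132 / 5.294 = 24.93 mmol/L.

25 mmol/L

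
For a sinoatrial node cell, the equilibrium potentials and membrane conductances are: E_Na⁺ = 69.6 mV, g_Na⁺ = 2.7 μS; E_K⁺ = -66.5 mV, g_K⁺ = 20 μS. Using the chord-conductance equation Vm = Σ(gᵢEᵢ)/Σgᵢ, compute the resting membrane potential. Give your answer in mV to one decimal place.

-50.3 mV

Σ gᵢEᵢ = 2.7·(69.6) + 20·(-66.5) = -1142.08
Σ gᵢ = 2.7 + 20 = 22.7
Vm = -1142.08 / 22.7 = -50.31 mV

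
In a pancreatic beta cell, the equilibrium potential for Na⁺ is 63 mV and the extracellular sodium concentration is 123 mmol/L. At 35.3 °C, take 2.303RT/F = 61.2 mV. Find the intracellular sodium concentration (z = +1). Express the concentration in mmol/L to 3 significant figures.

Nernst: E = (61.2/1) · log₁₀([out]/[in]), so log₁₀([out]/[in]) = 63.0 × 1 / 61.2 = 1.0294.
[out]/[in] = 10^(1.0294) = 10.7.
[in] = 123 / 10.7 = 11.49 mmol/L.

11.5 mmol/L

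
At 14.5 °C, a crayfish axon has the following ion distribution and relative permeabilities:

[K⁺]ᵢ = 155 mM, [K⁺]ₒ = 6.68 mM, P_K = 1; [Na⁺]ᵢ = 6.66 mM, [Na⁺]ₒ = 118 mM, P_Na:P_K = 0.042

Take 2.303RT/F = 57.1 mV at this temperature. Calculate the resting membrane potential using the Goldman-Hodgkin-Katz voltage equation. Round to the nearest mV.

-64 mV

Vm = 57.1 · log₁₀[(Σ P·[cation]ₒ + Σ P·[anion]ᵢ) / (Σ P·[cation]ᵢ + Σ P·[anion]ₒ)]
Numerator = 1×6.68 + 0.042×118 = 11.64
Denominator = 1×155 + 0.042×6.66 = 155.3
Vm = 57.1 · log₁₀(0.074936) = 57.1 × (-1.1253) = -64.26 mV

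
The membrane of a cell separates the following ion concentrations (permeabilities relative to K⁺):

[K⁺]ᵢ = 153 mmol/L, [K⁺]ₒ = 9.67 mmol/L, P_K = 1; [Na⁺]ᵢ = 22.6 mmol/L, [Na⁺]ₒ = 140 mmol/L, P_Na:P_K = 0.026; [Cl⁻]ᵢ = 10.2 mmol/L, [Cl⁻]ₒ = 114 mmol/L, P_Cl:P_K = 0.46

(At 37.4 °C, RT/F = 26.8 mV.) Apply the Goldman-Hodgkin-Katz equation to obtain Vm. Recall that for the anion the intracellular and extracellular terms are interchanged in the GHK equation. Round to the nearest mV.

-65 mV

Vm = 26.8 · ln[(Σ P·[cation]ₒ + Σ P·[anion]ᵢ) / (Σ P·[cation]ᵢ + Σ P·[anion]ₒ)]
Numerator = 1×9.67 + 0.026×140 + 0.46×10.2 = 18
Denominator = 1×153 + 0.026×22.6 + 0.46×114 = 206
Vm = 26.8 · ln(0.087377) = 26.8 × (-2.4375) = -65.33 mV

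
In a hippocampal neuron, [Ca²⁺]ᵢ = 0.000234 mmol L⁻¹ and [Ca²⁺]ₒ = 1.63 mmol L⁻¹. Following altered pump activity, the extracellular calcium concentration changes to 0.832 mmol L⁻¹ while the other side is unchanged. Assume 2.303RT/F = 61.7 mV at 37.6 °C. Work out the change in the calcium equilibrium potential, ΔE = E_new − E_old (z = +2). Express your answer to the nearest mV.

-9 mV

E_old = (61.7/2)·log₁₀(1.63/0.000234) = 118.56 mV
E_new = (61.7/2)·log₁₀(0.832/0.000234) = 109.55 mV
ΔE = 109.55 − (118.56) = -9.01 mV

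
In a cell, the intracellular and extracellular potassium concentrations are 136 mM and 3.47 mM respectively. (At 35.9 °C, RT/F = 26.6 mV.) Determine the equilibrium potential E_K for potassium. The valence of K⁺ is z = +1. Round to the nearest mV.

E = (26.6/z) · ln([K⁺]_out/[K⁺]_in) with z = +1.
= (26.6/1) · ln(3.47/136) = 26.60 · ln(0.02551)
= 26.60 · (-3.6685) = -97.58 mV

-98 mV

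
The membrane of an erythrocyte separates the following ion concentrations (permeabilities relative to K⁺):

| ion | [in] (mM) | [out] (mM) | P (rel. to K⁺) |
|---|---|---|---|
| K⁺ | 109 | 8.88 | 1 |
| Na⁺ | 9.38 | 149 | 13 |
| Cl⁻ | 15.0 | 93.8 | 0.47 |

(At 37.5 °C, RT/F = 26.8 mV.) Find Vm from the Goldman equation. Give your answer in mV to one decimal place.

Vm = 26.8 · ln[(Σ P·[cation]ₒ + Σ P·[anion]ᵢ) / (Σ P·[cation]ᵢ + Σ P·[anion]ₒ)]
Numerator = 1×8.88 + 13×149 + 0.47×15.0 = 1953
Denominator = 1×109 + 13×9.38 + 0.47×93.8 = 275
Vm = 26.8 · ln(7.1009) = 26.8 × (1.9602) = 52.53 mV

52.5 mV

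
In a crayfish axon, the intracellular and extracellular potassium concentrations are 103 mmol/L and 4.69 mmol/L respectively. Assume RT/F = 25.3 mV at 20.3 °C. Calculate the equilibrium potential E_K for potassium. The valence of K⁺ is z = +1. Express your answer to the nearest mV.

-78 mV

E = (25.3/z) · ln([K⁺]_out/[K⁺]_in) with z = +1.
= (25.3/1) · ln(4.69/103) = 25.30 · ln(0.04553)
= 25.30 · (-3.0893) = -78.16 mV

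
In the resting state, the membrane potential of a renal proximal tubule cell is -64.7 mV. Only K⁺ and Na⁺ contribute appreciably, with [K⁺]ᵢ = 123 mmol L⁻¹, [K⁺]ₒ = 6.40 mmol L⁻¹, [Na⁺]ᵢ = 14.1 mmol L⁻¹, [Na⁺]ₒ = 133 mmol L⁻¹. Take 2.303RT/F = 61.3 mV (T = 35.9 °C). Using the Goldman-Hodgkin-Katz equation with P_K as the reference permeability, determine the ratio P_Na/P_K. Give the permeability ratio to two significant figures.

Let α = P_Na/P_K. GHK: Vm = 61.3·log₁₀[(Kₒ + α·Naₒ)/(Kᵢ + α·Naᵢ)].
10^(Vm/61.3) = 10^(-64.7/61.3) = 0.088011
So 0.088011·(Kᵢ + α·Naᵢ) = Kₒ + α·Naₒ → α = (0.088011·123.0 − 6.4) / (133.0 − 0.088011·14.1)
α = (10.83 − 6.4) / (133.0 − 1.241) = 4.425/131.8 = 0.03359

0.034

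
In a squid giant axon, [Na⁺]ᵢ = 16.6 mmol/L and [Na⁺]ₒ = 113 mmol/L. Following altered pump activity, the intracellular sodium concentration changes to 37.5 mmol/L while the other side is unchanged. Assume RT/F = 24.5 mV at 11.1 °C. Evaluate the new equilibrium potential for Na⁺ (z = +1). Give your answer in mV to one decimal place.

27.0 mV

After the shift: [Na⁺]_out = 113, [Na⁺]_in = 37.5 mmol/L.
E_new = (24.5/1)·ln(113/37.5) = 24.50 · (1.1030) = 27.02 mV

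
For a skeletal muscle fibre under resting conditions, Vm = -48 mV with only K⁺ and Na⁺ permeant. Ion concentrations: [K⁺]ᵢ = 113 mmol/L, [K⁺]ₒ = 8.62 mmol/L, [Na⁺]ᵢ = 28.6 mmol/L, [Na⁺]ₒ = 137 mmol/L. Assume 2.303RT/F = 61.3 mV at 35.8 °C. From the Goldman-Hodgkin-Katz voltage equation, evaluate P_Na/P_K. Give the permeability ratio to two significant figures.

0.076

Let α = P_Na/P_K. GHK: Vm = 61.3·log₁₀[(Kₒ + α·Naₒ)/(Kᵢ + α·Naᵢ)].
10^(Vm/61.3) = 10^(-48.0/61.3) = 0.1648
So 0.1648·(Kᵢ + α·Naᵢ) = Kₒ + α·Naₒ → α = (0.1648·113.0 − 8.62) / (137.0 − 0.1648·28.6)
α = (18.62 − 8.62) / (137.0 − 4.713) = 10/132.3 = 0.07561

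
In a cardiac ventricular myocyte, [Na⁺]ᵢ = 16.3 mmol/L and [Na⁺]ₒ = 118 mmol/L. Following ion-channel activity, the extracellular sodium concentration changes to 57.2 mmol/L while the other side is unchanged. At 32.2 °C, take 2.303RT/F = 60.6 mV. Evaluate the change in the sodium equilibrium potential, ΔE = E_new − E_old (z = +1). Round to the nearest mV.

-19 mV

E_old = (60.6/1)·log₁₀(118/16.3) = 52.10 mV
E_new = (60.6/1)·log₁₀(57.2/16.3) = 33.04 mV
ΔE = 33.04 − (52.10) = -19.06 mV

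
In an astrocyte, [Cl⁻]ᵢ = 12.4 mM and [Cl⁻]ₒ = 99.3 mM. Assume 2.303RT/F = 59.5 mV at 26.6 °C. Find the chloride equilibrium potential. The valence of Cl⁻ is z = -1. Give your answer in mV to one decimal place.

-53.8 mV

E = (59.5/z) · log₁₀([Cl⁻]_out/[Cl⁻]_in) with z = -1.
For an anion, dividing by z = -1 reverses the sign.
= (59.5/-1) · log₁₀(99.3/12.4) = -59.50 · log₁₀(8.008)
= -59.50 · (0.9035) = -53.76 mV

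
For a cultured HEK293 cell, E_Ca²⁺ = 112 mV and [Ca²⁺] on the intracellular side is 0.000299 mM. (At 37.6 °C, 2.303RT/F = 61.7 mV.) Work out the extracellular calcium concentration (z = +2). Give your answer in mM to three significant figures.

Nernst: E = (61.7/2) · log₁₀([out]/[in]), so log₁₀([out]/[in]) = 112.0 × 2 / 61.7 = 3.6305.
[out]/[in] = 10^(3.6305) = 4270.
[out] = 4270 × 0.000299 = 1.277 mM.

1.28 mM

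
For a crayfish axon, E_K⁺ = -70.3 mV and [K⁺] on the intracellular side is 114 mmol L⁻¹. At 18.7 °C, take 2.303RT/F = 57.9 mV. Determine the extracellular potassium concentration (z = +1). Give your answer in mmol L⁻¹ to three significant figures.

6.96 mmol L⁻¹

Nernst: E = (57.9/1) · log₁₀([out]/[in]), so log₁₀([out]/[in]) = -70.3 × 1 / 57.9 = -1.2142.
[out]/[in] = 10^(-1.2142) = 0.06107.
[out] = 0.06107 × 114 = 6.962 mmol L⁻¹.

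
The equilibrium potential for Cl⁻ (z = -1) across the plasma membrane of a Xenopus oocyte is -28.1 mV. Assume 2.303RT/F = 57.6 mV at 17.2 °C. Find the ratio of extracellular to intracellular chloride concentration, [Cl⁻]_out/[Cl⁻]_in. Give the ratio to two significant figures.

3.1

log₁₀([out]/[in]) = E·z/(57.6) = -28.1 × -1 / 57.6 = 0.4878
[out]/[in] = 10^(0.4878) = 3.075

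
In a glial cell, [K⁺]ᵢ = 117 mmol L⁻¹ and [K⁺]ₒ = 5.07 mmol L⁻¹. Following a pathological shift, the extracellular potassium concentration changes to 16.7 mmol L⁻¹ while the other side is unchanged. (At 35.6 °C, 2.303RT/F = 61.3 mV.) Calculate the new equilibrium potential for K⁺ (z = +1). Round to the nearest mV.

-52 mV

After the shift: [K⁺]_out = 16.7, [K⁺]_in = 117 mmol L⁻¹.
E_new = (61.3/1)·log₁₀(16.7/117) = 61.30 · (-0.8455) = -51.83 mV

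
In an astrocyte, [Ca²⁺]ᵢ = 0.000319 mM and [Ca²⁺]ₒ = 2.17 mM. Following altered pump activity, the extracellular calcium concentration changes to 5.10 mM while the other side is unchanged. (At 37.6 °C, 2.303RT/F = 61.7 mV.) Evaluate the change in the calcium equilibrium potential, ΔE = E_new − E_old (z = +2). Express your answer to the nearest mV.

11 mV

E_old = (61.7/2)·log₁₀(2.17/0.000319) = 118.24 mV
E_new = (61.7/2)·log₁₀(5.10/0.000319) = 129.69 mV
ΔE = 129.69 − (118.24) = 11.45 mV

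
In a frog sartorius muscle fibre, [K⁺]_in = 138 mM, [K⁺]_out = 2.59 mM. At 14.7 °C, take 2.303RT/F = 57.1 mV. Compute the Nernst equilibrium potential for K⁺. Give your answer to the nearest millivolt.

-99 mV

E = (57.1/z) · log₁₀([K⁺]_out/[K⁺]_in) with z = +1.
= (57.1/1) · log₁₀(2.59/138) = 57.10 · log₁₀(0.01877)
= 57.10 · (-1.7266) = -98.59 mV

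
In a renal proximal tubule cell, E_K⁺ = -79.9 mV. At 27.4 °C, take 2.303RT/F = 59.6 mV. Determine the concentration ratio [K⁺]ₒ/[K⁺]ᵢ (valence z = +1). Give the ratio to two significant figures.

log₁₀([out]/[in]) = E·z/(59.6) = -79.9 × 1 / 59.6 = -1.3406
[out]/[in] = 10^(-1.3406) = 0.04565

0.046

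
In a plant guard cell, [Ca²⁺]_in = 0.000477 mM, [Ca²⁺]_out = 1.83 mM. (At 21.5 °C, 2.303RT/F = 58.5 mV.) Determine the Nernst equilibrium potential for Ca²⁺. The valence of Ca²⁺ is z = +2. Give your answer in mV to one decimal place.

104.8 mV

E = (58.5/z) · log₁₀([Ca²⁺]_out/[Ca²⁺]_in) with z = +2.
= (58.5/2) · log₁₀(1.83/0.000477) = 29.25 · log₁₀(3836)
= 29.25 · (3.5839) = 104.83 mV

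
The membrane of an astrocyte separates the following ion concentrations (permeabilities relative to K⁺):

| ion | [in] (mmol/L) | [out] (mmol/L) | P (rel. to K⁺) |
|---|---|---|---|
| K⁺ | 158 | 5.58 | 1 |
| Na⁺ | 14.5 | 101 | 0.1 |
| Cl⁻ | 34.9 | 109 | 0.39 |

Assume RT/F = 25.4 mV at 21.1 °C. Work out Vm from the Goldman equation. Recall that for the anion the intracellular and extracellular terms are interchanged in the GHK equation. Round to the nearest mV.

Vm = 25.4 · ln[(Σ P·[cation]ₒ + Σ P·[anion]ᵢ) / (Σ P·[cation]ᵢ + Σ P·[anion]ₒ)]
Numerator = 1×5.58 + 0.1×101 + 0.39×34.9 = 29.29
Denominator = 1×158 + 0.1×14.5 + 0.39×109 = 202
Vm = 25.4 · ln(0.14503) = 25.4 × (-1.9308) = -49.04 mV

-49 mV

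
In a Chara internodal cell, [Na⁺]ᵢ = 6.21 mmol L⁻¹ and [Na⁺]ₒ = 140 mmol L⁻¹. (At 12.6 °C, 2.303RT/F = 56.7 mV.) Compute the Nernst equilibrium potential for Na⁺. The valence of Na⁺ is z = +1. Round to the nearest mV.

77 mV

E = (56.7/z) · log₁₀([Na⁺]_out/[Na⁺]_in) with z = +1.
= (56.7/1) · log₁₀(140/6.21) = 56.70 · log₁₀(22.54)
= 56.70 · (1.3530) = 76.72 mV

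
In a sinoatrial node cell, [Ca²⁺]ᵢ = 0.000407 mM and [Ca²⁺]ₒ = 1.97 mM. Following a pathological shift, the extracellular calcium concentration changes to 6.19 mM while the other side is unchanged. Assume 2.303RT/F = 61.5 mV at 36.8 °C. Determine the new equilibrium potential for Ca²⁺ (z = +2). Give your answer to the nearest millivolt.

After the shift: [Ca²⁺]_out = 6.19, [Ca²⁺]_in = 0.000407 mM.
E_new = (61.5/2)·log₁₀(6.19/0.000407) = 30.75 · (4.1821) = 128.60 mV

129 mV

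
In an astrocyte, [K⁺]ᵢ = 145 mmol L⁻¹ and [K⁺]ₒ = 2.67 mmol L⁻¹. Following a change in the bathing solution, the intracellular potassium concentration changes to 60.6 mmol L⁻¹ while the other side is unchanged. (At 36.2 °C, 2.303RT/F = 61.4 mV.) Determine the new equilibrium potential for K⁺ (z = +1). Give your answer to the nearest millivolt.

After the shift: [K⁺]_out = 2.67, [K⁺]_in = 60.6 mmol L⁻¹.
E_new = (61.4/1)·log₁₀(2.67/60.6) = 61.40 · (-1.3560) = -83.26 mV

-83 mV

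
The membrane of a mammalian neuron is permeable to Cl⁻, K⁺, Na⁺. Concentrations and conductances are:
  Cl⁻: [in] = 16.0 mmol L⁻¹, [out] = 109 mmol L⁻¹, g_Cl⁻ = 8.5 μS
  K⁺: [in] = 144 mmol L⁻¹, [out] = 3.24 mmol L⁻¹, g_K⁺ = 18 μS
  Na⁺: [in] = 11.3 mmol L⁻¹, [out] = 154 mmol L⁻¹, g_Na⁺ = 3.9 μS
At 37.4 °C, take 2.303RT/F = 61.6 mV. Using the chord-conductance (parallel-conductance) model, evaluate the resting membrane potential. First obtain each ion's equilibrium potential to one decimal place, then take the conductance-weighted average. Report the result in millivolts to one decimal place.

E_Cl⁻ = (61.6/-1)·log₁₀(109/16.0) = -51.3 mV
E_K⁺ = (61.6/1)·log₁₀(3.24/144) = -101.5 mV
E_Na⁺ = (61.6/1)·log₁₀(154/11.3) = 69.9 mV
Vm = (Σ gᵢEᵢ)/(Σ gᵢ) = (8.5·-51.3 + 18·-101.5 + 3.9·69.9) / (8.5 + 18 + 3.9)
= -1990.44 / 30.4 = -65.48 mV

-65.5 mV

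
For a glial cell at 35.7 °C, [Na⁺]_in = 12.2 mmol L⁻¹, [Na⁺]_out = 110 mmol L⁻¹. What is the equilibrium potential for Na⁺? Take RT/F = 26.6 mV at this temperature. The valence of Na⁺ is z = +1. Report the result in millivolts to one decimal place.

E = (26.6/z) · ln([Na⁺]_out/[Na⁺]_in) with z = +1.
= (26.6/1) · ln(110/12.2) = 26.60 · ln(9.016)
= 26.60 · (2.1990) = 58.49 mV

58.5 mV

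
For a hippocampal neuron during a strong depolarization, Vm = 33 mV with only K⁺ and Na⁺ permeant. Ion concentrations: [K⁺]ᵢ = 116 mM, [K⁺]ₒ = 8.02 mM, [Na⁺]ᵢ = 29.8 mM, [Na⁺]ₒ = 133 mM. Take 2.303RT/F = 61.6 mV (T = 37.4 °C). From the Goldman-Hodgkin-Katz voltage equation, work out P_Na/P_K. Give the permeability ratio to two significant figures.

Let α = P_Na/P_K. GHK: Vm = 61.6·log₁₀[(Kₒ + α·Naₒ)/(Kᵢ + α·Naᵢ)].
10^(Vm/61.6) = 10^(33.0/61.6) = 3.4333
So 3.4333·(Kᵢ + α·Naᵢ) = Kₒ + α·Naₒ → α = (3.4333·116.0 − 8.02) / (133.0 − 3.4333·29.8)
α = (398.3 − 8.02) / (133.0 − 102.3) = 390.2/30.69 = 12.72

13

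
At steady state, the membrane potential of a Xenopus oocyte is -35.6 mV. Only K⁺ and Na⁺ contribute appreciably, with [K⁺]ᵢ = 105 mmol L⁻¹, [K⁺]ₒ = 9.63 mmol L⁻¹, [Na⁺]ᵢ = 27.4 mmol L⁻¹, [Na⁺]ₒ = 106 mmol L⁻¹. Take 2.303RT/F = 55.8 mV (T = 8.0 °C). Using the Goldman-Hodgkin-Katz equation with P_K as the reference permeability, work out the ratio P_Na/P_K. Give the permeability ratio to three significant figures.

0.146

Let α = P_Na/P_K. GHK: Vm = 55.8·log₁₀[(Kₒ + α·Naₒ)/(Kᵢ + α·Naᵢ)].
10^(Vm/55.8) = 10^(-35.6/55.8) = 0.23015
So 0.23015·(Kᵢ + α·Naᵢ) = Kₒ + α·Naₒ → α = (0.23015·105.0 − 9.63) / (106.0 − 0.23015·27.4)
α = (24.17 − 9.63) / (106.0 − 6.306) = 14.54/99.69 = 0.1458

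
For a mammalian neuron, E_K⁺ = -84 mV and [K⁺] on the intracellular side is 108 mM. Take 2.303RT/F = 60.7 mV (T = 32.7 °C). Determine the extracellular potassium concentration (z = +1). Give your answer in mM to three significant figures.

Nernst: E = (60.7/1) · log₁₀([out]/[in]), so log₁₀([out]/[in]) = -84.0 × 1 / 60.7 = -1.3839.
[out]/[in] = 10^(-1.3839) = 0.04132.
[out] = 0.04132 × 108 = 4.462 mM.

4.46 mM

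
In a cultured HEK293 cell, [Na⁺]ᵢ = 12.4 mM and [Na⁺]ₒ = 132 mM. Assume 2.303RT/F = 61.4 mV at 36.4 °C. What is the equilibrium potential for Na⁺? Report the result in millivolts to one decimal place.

63.1 mV

E = (61.4/z) · log₁₀([Na⁺]_out/[Na⁺]_in) with z = +1.
= (61.4/1) · log₁₀(132/12.4) = 61.40 · log₁₀(10.65)
= 61.40 · (1.0272) = 63.07 mV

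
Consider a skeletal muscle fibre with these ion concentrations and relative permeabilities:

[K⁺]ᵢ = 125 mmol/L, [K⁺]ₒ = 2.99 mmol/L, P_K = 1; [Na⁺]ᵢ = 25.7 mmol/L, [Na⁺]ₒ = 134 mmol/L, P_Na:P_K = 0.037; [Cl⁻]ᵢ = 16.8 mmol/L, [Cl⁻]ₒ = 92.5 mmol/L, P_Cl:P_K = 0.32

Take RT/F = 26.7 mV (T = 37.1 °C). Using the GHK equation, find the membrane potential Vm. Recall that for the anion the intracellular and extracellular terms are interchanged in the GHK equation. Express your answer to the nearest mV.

-66 mV

Vm = 26.7 · ln[(Σ P·[cation]ₒ + Σ P·[anion]ᵢ) / (Σ P·[cation]ᵢ + Σ P·[anion]ₒ)]
Numerator = 1×2.99 + 0.037×134 + 0.32×16.8 = 13.32
Denominator = 1×125 + 0.037×25.7 + 0.32×92.5 = 155.6
Vm = 26.7 · ln(0.085657) = 26.7 × (-2.4574) = -65.61 mV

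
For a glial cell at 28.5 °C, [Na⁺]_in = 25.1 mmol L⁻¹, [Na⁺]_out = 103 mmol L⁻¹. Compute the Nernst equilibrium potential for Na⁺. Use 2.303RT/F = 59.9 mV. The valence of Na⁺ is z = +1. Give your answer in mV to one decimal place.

E = (59.9/z) · log₁₀([Na⁺]_out/[Na⁺]_in) with z = +1.
= (59.9/1) · log₁₀(103/25.1) = 59.90 · log₁₀(4.104)
= 59.90 · (0.6132) = 36.73 mV

36.7 mV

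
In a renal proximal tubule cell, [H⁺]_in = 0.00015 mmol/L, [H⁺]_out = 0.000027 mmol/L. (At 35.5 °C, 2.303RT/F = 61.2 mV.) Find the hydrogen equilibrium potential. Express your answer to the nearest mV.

E = (61.2/z) · log₁₀([H⁺]_out/[H⁺]_in) with z = +1.
= (61.2/1) · log₁₀(0.000027/0.00015) = 61.20 · log₁₀(0.18)
= 61.20 · (-0.7447) = -45.58 mV

-46 mV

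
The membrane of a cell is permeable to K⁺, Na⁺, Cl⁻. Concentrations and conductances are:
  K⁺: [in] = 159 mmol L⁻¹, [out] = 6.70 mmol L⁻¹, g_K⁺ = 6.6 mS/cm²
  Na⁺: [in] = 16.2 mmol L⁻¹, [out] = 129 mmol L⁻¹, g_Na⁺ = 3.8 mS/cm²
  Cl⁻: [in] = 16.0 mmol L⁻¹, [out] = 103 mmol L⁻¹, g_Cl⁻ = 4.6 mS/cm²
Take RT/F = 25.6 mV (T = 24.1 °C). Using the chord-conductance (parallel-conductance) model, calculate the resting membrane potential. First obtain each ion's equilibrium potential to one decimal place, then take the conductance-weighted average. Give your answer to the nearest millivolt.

-37 mV

E_K⁺ = (25.6/1)·ln(6.70/159) = -81.1 mV
E_Na⁺ = (25.6/1)·ln(129/16.2) = 53.1 mV
E_Cl⁻ = (25.6/-1)·ln(103/16.0) = -47.7 mV
Vm = (Σ gᵢEᵢ)/(Σ gᵢ) = (6.6·-81.1 + 3.8·53.1 + 4.6·-47.7) / (6.6 + 3.8 + 4.6)
= -552.90 / 15 = -36.86 mV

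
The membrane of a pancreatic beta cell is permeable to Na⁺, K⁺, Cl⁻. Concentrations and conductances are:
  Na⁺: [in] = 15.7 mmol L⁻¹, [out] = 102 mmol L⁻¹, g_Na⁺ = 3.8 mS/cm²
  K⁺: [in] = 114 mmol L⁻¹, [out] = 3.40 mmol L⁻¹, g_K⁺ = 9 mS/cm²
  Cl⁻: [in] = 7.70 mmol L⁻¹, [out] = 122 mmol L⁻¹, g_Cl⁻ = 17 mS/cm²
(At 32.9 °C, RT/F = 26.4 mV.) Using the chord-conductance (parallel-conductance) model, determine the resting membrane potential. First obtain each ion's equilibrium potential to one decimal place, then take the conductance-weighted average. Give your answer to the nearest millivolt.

-63 mV

E_Na⁺ = (26.4/1)·ln(102/15.7) = 49.4 mV
E_K⁺ = (26.4/1)·ln(3.40/114) = -92.7 mV
E_Cl⁻ = (26.4/-1)·ln(122/7.70) = -72.9 mV
Vm = (Σ gᵢEᵢ)/(Σ gᵢ) = (3.8·49.4 + 9·-92.7 + 17·-72.9) / (3.8 + 9 + 17)
= -1885.88 / 29.8 = -63.28 mV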